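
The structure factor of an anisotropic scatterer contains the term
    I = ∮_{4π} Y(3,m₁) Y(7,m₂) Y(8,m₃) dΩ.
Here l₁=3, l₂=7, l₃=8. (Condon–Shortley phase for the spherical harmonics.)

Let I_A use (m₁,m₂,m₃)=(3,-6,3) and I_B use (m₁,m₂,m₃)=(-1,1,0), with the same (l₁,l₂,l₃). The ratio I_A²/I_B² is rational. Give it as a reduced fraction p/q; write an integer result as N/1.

325/21

Same 3,7,8: normalisation and zero-m 3j drop out of the ratio.
A: Δ: 2! 4! 12! / 19! → 1/5290740; sum: t=0:+1/1916006400 = 1/1916006400; 3j²(3 7 8; 3 -6 3) = Δ·Π!·Σ² = 5/4522  (sign -1)
B: Δ: 2! 4! 12! / 19! → 1/5290740; sum: t=0:+1/46448640 t=1:−1/3628800 t=2:+1/4147200 = -1/77414400; 3j²(3 7 8; -1 1 0) = Δ·Π!·Σ² = 3/41990  (sign -1)
I_A²/I_B² = (5/4522)/(3/41990) = 325/21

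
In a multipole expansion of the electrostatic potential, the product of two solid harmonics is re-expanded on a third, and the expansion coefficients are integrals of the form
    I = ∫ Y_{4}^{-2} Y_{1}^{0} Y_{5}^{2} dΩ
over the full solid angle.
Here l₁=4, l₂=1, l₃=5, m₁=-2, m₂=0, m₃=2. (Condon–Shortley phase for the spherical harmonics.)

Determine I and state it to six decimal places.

m-sum 0 ✓  L=10 even ✓  3≤5≤5 ✓
Π(2lᵢ+1) = 9×3×11 = 297
triangle coeff Δ(4,1,5) = 1/495
Σ_t [0,0]: t=0:+1/576 = 1/576
(3j)²=5/99 [(4 1 5; 0 0 0)], sign=-1
Σ_t [0,0]: t=0:+1/1440 = 1/1440
(3j)²=7/165 [(4 1 5; -2 0 2)], sign=-1
⇒ 4πI² = 7/11
I = (+1)√(7/11/(4π)) = 0.22503380

0.225034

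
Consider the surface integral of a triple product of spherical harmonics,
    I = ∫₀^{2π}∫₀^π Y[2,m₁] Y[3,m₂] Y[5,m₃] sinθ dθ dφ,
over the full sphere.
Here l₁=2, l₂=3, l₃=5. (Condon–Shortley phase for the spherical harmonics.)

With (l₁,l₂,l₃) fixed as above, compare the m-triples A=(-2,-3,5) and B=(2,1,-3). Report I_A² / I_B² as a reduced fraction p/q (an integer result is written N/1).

Same 2,3,5: normalisation and zero-m 3j drop out of the ratio.
A: Δ: 0! 4! 6! / 11! → 1/2310; sum: t=0:+1/17280 = 1/17280; 3j²(2 3 5; -2 -3 5) = Δ·Π!·Σ² = 1/11  (sign +1)
B: Δ: 0! 4! 6! / 11! → 1/2310; sum: t=0:+1/1152 = 1/1152; 3j²(2 3 5; 2 1 -3) = Δ·Π!·Σ² = 1/33  (sign +1)
I_A²/I_B² = (1/11)/(1/33) = 3/1

3/1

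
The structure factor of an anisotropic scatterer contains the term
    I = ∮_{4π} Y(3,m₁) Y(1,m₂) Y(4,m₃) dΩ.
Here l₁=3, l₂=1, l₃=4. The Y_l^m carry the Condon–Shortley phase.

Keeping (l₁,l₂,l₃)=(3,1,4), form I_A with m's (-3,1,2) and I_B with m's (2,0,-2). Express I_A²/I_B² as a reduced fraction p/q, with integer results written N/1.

1/12

Shared (l₁,l₂,l₃)=(3,1,4): N and (l;000)² cancel in I_A²/I_B².
A: Δ = 0!·6!·2!/9! = 1/252; Racah Σ t=0..0: t=0:+1/1440 = 1/1440; ⇒ 3j(3 1 4; -3 1 2)² = 1/252, sgn +1
B: Δ = 0!·6!·2!/9! = 1/252; Racah Σ t=0..0: t=0:+1/120 = 1/120; ⇒ 3j(3 1 4; 2 0 -2)² = 1/21, sgn +1
I_A²/I_B² = (1/252)/(1/21) = 1/12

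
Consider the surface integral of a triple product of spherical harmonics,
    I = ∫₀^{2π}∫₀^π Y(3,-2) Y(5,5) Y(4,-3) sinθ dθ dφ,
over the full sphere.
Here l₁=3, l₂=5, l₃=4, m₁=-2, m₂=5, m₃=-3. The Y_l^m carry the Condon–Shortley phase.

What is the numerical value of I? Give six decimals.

Checks pass: Σm=0; 12 even; l₃=4∈[2,8].
(2·3+1)(2·5+1)(2·4+1) = 693
Δ: 4! 2! 6! / 13! → 1/180180
sum: t=1:−1/576 t=2:+1/144 t=3:−1/576 = 1/288
3j²(3 5 4; 0 0 0) = Δ·Π!·Σ² = 20/1001  (sign +1)
sum: t=4:+1/17280 = 1/17280
3j²(3 5 4; -2 5 -3) = Δ·Π!·Σ² = 35/858  (sign -1)
combine: 4πI² = 693·20/1001·35/858 = 1050/1859
take √, sign -1: I = -0.21200691

-0.212007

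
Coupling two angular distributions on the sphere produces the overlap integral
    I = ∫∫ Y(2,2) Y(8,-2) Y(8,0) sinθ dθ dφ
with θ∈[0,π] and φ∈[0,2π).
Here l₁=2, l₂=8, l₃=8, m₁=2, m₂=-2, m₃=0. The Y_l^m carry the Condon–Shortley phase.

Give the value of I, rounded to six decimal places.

-0.192440

Checks pass: Σm=0; 18 even; l₃=8∈[6,10].
(2·2+1)(2·8+1)(2·8+1) = 1445
Δ: 2! 2! 14! / 19! → 1/348840
sum: t=0:+1/116121600 t=1:−1/25401600 t=2:+1/116121600 = -1/45158400
3j²(2 8 8; 0 0 0) = Δ·Π!·Σ² = 24/1615  (sign -1)
sum: t=0:+1/116121600 = 1/116121600
3j²(2 8 8; 2 -2 0) = Δ·Π!·Σ² = 7/323  (sign +1)
combine: 4πI² = 1445·24/1615·7/323 = 168/361
take √, sign -1: I = -0.19244034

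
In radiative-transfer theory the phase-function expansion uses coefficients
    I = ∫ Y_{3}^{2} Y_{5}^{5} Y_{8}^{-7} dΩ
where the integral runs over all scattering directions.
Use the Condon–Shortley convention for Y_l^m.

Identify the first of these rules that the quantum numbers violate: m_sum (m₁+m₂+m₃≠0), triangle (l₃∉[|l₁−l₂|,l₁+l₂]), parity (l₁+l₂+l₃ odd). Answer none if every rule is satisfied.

none

m₁+m₂+m₃ = 2 + 5 − 7 = 0  ✓
triangle: |3−5|=2 ≤ l₃=8 ≤ 3+5=8  ✓
parity: l₁+l₂+l₃ = 16 is even  ✓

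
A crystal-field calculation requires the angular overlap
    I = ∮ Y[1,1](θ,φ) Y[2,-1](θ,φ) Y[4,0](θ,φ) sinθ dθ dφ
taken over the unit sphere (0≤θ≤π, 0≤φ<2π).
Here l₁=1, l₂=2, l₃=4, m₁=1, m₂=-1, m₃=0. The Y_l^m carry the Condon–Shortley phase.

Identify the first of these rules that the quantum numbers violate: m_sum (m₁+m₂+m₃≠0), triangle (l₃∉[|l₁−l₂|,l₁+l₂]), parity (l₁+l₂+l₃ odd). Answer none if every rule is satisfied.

m₁+m₂+m₃ = 1 − 1 + 0 = 0  ✓
triangle: |1−2|=1 ≤ l₃=4 ≤ 1+2=3  ✗
parity: l₁+l₂+l₃ = 7 is odd

triangle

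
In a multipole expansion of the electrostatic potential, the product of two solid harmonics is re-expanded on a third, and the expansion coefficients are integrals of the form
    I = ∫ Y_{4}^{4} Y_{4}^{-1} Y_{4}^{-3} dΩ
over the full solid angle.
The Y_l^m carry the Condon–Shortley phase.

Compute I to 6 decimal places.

-0.168431

m-sum 0 ✓  L=12 even ✓  0≤4≤8 ✓
Π(2lᵢ+1) = 9×9×9 = 729
triangle coeff Δ(4,4,4) = 1/450450
Σ_t [0,4]: t=0:+1/13824 t=1:−1/216 t=2:+1/64 t=3:−1/216 t=4:+1/13824 = 5/768
(3j)²=18/1001 [(4 4 4; 0 0 0)], sign=+1
Σ_t [0,0]: t=0:+1/3456 = 1/3456
(3j)²=35/1287 [(4 4 4; 4 -1 -3)], sign=-1
⇒ 4πI² = 7290/20449
I = (-1)√(7290/20449/(4π)) = -0.16843130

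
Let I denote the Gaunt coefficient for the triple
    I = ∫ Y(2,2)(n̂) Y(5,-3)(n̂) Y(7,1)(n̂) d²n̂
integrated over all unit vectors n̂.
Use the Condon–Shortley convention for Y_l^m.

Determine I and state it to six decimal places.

Checks pass: Σm=0; 14 even; l₃=7∈[3,7].
(2·2+1)(2·5+1)(2·7+1) = 825
Δ: 0! 4! 10! / 15! → 1/15015
sum: t=0:+1/57600 = 1/57600
3j²(2 5 7; 0 0 0) = Δ·Π!·Σ² = 21/715  (sign -1)
sum: t=0:+1/1935360 = 1/1935360
3j²(2 5 7; 2 -3 1) = Δ·Π!·Σ² = 1/1001  (sign +1)
combine: 4πI² = 825·21/715·1/1001 = 45/1859
take √, sign -1: I = -0.04388960

-0.043890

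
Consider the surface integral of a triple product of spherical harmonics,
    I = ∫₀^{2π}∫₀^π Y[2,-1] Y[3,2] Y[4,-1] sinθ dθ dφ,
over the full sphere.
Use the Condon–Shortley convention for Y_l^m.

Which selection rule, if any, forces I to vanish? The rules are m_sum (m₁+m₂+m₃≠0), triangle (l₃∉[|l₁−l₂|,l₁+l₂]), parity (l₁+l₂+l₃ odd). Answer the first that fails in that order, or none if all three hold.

azimuthal sum: -1 + 2 − 1 = 0  ✓
1 ≤ 4 ≤ 5 (triangle on l)  ✓
L = 2 + 3 + 4 = 9 (odd)  ✗

parity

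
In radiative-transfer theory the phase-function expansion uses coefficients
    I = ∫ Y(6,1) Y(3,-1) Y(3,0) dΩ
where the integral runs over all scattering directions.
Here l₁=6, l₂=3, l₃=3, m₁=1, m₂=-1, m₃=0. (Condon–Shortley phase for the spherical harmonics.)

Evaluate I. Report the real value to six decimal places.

m-sum 0 ✓  L=12 even ✓  3≤3≤9 ✓
Π(2lᵢ+1) = 13×7×7 = 637
triangle coeff Δ(6,3,3) = 1/12012
Σ_t [3,3]: t=3:−1/1296 = -1/1296
(3j)²=100/3003 [(6 3 3; 0 0 0)], sign=+1
Σ_t [2,2]: t=2:+1/1728 = 1/1728
(3j)²=25/858 [(6 3 3; 1 -1 0)], sign=-1
⇒ 4πI² = 8750/14157
I = (-1)√(8750/14157/(4π)) = -0.22177545

-0.221775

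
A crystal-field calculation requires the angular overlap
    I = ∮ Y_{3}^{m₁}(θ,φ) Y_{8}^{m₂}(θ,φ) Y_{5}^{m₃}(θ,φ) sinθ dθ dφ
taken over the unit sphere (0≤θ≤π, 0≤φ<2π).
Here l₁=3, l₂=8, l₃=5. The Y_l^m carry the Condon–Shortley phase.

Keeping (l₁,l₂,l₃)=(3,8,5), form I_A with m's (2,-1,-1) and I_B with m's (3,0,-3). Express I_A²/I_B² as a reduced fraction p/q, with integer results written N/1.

63/2

l's match ⇒ only the (l;m) 3-j factors differ between A and B.
A: triangle coeff Δ(3,8,5) = 1/136136; Σ_t [1,1]: t=1:−1/2073600 = -1/2073600; (3j)²=63/9724 [(3 8 5; 2 -1 -1)], sign=-1
B: triangle coeff Δ(3,8,5) = 1/136136; Σ_t [0,0]: t=0:+1/58060800 = 1/58060800; (3j)²=1/4862 [(3 8 5; 3 0 -3)], sign=+1
I_A²/I_B² = (63/9724)/(1/4862) = 63/2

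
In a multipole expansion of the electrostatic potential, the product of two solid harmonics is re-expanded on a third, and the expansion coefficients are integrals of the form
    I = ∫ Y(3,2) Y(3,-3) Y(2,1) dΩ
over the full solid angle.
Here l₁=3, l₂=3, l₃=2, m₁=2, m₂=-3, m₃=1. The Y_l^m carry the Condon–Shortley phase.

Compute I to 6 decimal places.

m-sum 0 ✓  L=8 even ✓  0≤2≤6 ✓
Π(2lᵢ+1) = 7×7×5 = 245
triangle coeff Δ(3,3,2) = 1/3780
Σ_t [1,3]: t=1:−1/24 t=2:+1/4 t=3:−1/24 = 1/6
(3j)²=4/105 [(3 3 2; 0 0 0)], sign=+1
Σ_t [0,0]: t=0:+1/48 = 1/48
(3j)²=5/84 [(3 3 2; 2 -3 1)], sign=-1
⇒ 4πI² = 5/9
I = (-1)√(5/9/(4π)) = -0.21026104

-0.210261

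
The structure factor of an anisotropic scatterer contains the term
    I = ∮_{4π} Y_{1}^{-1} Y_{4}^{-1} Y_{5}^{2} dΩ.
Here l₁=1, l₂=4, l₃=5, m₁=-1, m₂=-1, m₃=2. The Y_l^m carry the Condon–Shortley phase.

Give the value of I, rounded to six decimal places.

Checks pass: Σm=0; 10 even; l₃=5∈[3,5].
(2·1+1)(2·4+1)(2·5+1) = 297
Δ: 0! 2! 8! / 11! → 1/495
sum: t=0:+1/576 = 1/576
3j²(1 4 5; 0 0 0) = Δ·Π!·Σ² = 5/99  (sign -1)
sum: t=0:+1/1440 = 1/1440
3j²(1 4 5; -1 -1 2) = Δ·Π!·Σ² = 7/165  (sign -1)
combine: 4πI² = 297·5/99·7/165 = 7/11
take √, sign +1: I = 0.22503380

0.225034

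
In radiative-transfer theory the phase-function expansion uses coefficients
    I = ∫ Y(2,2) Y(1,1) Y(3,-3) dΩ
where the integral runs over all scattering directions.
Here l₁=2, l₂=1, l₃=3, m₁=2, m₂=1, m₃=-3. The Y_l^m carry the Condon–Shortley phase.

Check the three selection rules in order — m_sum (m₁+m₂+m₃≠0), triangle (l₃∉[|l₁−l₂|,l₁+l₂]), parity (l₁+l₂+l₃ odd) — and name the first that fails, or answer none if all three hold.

m₁+m₂+m₃ = 2 + 1 − 3 = 0  ✓
triangle: |2−1|=1 ≤ l₃=3 ≤ 2+1=3  ✓
parity: l₁+l₂+l₃ = 6 is even  ✓

none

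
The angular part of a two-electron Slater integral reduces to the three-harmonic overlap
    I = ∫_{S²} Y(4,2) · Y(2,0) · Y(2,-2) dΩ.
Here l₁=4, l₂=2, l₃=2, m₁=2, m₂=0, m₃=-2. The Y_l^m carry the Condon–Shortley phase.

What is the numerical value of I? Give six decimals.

m-sum 0 ✓  L=8 even ✓  2≤2≤6 ✓
Π(2lᵢ+1) = 9×5×5 = 225
triangle coeff Δ(4,2,2) = 1/630
Σ_t [2,2]: t=2:+1/16 = 1/16
(3j)²=2/35 [(4 2 2; 0 0 0)], sign=+1
Σ_t [2,2]: t=2:+1/96 = 1/96
(3j)²=1/42 [(4 2 2; 2 0 -2)], sign=+1
⇒ 4πI² = 15/49
I = (+1)√(15/49/(4π)) = 0.15607835

0.156078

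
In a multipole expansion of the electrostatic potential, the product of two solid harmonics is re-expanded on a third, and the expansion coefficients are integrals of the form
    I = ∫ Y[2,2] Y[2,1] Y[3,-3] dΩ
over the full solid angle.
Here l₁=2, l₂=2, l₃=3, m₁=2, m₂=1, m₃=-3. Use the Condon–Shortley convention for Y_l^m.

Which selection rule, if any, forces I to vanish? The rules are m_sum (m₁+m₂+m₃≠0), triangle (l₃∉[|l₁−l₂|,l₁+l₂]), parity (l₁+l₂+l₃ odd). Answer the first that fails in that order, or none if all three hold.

parity

Σmᵢ = 0  ✓
l₃∈[|l₁−l₂|,l₁+l₂]=[0,4], have l₃=3  ✓
Σlᵢ = 7 ⇒ odd  ✗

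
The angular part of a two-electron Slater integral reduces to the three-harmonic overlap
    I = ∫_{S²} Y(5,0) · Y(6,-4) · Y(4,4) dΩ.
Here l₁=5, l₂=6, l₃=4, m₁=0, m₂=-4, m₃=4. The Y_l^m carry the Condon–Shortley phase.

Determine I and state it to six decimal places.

0.000000

L=15 odd ⇒ parity kills the (l;000) factor ⇒ I = 0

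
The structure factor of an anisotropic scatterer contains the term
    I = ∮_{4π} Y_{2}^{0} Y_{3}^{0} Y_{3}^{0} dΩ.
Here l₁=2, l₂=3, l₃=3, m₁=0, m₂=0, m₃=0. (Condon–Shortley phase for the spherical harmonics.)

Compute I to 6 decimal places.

0.168209

Checks pass: Σm=0; 8 even; l₃=3∈[1,5].
(2·2+1)(2·3+1)(2·3+1) = 245
Δ: 2! 2! 4! / 9! → 1/3780
sum: t=0:+1/24 t=1:−1/4 t=2:+1/24 = -1/6
3j²(2 3 3; 0 0 0) = Δ·Π!·Σ² = 4/105  (sign +1)
(m-triple is (0,0,0) — same symbol as above.)
combine: 4πI² = 245·4/105·4/105 = 16/45
take √, sign +1: I = 0.16820883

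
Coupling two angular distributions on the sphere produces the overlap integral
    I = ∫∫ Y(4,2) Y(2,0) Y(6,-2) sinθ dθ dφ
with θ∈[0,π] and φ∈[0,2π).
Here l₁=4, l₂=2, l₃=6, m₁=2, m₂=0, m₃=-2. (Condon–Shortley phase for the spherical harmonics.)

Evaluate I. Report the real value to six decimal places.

m-sum 0 ✓  L=12 even ✓  2≤6≤6 ✓
Π(2lᵢ+1) = 9×5×13 = 585
triangle coeff Δ(4,2,6) = 1/6435
Σ_t [0,0]: t=0:+1/2304 = 1/2304
(3j)²=5/143 [(4 2 6; 0 0 0)], sign=+1
Σ_t [0,0]: t=0:+1/5760 = 1/5760
(3j)²=56/2145 [(4 2 6; 2 0 -2)], sign=+1
⇒ 4πI² = 840/1573
I = (+1)√(840/1573/(4π)) = 0.20614383

0.206144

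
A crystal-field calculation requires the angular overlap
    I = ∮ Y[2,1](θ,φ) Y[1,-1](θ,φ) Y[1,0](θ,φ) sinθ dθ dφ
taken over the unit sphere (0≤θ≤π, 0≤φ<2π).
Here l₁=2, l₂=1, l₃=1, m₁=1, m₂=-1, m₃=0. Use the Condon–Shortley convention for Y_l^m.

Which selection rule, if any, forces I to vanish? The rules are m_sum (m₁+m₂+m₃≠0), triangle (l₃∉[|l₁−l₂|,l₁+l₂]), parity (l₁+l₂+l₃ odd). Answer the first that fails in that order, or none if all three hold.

none

Σmᵢ = 0  ✓
l₃∈[|l₁−l₂|,l₁+l₂]=[1,3], have l₃=1  ✓
Σlᵢ = 4 ⇒ even  ✓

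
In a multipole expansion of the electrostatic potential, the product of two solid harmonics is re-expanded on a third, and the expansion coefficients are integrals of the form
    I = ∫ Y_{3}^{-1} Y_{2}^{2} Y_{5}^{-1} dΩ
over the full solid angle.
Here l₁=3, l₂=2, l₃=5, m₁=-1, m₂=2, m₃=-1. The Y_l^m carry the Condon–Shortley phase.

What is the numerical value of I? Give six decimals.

-0.092802

Rules hold: Σm=0, L=10 even, 1≤5≤5.
N = 7·5·11 = 385
Δ = 0!·6!·4!/11! = 1/2310
Racah Σ t=0..0: t=0:+1/144 = 1/144
⇒ 3j(3 2 5; 0 0 0)² = 10/231, sgn -1
Racah Σ t=0..0: t=0:+1/1152 = 1/1152
⇒ 3j(3 2 5; -1 2 -1)² = 1/154, sgn +1
4πI² = N·(3j₀)²·(3jₘ)² = 25/231
I = -1·√(0.108225/4π) = -0.09280237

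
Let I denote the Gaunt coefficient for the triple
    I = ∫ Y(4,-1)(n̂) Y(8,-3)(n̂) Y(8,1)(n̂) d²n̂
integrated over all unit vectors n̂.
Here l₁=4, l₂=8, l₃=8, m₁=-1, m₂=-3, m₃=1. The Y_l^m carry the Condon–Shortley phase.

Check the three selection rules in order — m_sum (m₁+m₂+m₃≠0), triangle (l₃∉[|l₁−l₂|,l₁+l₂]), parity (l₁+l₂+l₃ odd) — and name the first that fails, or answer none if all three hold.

m_sum

m₁+m₂+m₃ = -1 − 3 + 1 = -3  ✗
triangle: |4−8|=4 ≤ l₃=8 ≤ 4+8=12
parity: l₁+l₂+l₃ = 20 is even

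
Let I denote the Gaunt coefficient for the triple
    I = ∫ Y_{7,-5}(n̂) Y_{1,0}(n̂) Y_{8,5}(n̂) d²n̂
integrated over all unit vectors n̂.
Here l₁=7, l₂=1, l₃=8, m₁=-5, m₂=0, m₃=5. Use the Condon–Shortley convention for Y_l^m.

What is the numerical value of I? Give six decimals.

Rules hold: Σm=0, L=16 even, 6≤8≤8.
N = 15·3·17 = 765
Δ = 0!·14!·2!/17! = 1/2040
Racah Σ t=0..0: t=0:+1/25401600 = 1/25401600
⇒ 3j(7 1 8; 0 0 0)² = 8/255, sgn +1
Racah Σ t=0..0: t=0:+1/958003200 = 1/958003200
⇒ 3j(7 1 8; -5 0 5)² = 13/680, sgn -1
4πI² = N·(3j₀)²·(3jₘ)² = 39/85
I = -1·√(0.458824/4π) = -0.19108118

-0.191081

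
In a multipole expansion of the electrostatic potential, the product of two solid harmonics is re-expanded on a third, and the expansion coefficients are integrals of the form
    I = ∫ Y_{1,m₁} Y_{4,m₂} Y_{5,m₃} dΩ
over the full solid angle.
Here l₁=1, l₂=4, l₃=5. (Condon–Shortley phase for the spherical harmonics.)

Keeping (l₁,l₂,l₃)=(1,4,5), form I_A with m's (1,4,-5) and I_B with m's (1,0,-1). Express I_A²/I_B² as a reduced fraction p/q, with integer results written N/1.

3/1

Shared (l₁,l₂,l₃)=(1,4,5): N and (l;000)² cancel in I_A²/I_B².
A: Δ = 0!·2!·8!/11! = 1/495; Racah Σ t=0..0: t=0:+1/80640 = 1/80640; ⇒ 3j(1 4 5; 1 4 -5)² = 1/11, sgn +1
B: Δ = 0!·2!·8!/11! = 1/495; Racah Σ t=0..0: t=0:+1/1152 = 1/1152; ⇒ 3j(1 4 5; 1 0 -1)² = 1/33, sgn +1
I_A²/I_B² = (1/11)/(1/33) = 3/1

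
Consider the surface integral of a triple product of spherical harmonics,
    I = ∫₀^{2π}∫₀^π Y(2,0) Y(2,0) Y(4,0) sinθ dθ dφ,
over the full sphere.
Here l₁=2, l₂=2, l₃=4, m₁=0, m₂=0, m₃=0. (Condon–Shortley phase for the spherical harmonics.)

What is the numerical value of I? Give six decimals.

0.241796

m-sum 0 ✓  L=8 even ✓  0≤4≤4 ✓
Π(2lᵢ+1) = 5×5×9 = 225
triangle coeff Δ(2,2,4) = 1/630
Σ_t [0,0]: t=0:+1/16 = 1/16
(3j)²=2/35 [(2 2 4; 0 0 0)], sign=+1
(m-triple is (0,0,0) — same symbol as above.)
⇒ 4πI² = 36/49
I = (+1)√(36/49/(4π)) = 0.24179554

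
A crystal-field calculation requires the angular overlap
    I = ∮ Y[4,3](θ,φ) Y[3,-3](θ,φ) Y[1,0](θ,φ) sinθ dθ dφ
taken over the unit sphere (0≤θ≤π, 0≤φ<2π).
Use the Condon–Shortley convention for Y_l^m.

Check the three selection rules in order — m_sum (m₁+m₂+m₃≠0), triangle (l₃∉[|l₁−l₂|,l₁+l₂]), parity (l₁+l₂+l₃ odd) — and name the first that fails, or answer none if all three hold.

azimuthal sum: 3 − 3 + 0 = 0  ✓
1 ≤ 1 ≤ 7 (triangle on l)  ✓
L = 4 + 3 + 1 = 8 (even)  ✓

none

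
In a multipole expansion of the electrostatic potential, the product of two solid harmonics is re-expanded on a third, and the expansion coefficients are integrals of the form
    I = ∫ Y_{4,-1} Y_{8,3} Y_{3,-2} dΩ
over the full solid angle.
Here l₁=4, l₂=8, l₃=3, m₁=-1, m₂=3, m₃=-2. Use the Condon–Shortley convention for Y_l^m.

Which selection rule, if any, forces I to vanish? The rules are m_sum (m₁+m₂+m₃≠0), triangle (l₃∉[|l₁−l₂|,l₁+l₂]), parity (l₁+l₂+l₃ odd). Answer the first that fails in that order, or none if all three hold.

triangle

m₁+m₂+m₃ = -1 + 3 − 2 = 0  ✓
triangle: |4−8|=4 ≤ l₃=3 ≤ 4+8=12  ✗
parity: l₁+l₂+l₃ = 15 is odd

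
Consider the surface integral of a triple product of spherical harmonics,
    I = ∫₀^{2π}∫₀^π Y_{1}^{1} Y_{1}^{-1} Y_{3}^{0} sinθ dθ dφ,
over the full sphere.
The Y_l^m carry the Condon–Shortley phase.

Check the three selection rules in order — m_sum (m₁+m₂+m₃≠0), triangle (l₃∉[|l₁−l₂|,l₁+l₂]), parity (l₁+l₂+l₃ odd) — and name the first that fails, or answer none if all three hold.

m₁+m₂+m₃ = 1 − 1 + 0 = 0  ✓
triangle: |1−1|=0 ≤ l₃=3 ≤ 1+1=2  ✗
parity: l₁+l₂+l₃ = 5 is odd

triangle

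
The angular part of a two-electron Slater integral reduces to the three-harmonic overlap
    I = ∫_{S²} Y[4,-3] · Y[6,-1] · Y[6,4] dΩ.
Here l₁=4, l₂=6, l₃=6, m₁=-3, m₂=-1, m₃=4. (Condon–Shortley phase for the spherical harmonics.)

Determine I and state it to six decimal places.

Rules hold: Σm=0, L=16 even, 2≤6≤10.
N = 9·13·13 = 1521
Δ = 4!·4!·8!/17! = 1/15315300
Racah Σ t=0..4: t=0:+1/829440 t=1:−1/25920 t=2:+1/9216 t=3:−1/25920 t=4:+1/829440 = 7/207360
⇒ 3j(4 6 6; 0 0 0)² = 28/2431, sgn +1
Racah Σ t=3..4: t=3:−1/207360 t=4:+1/725760 = -1/290304
⇒ 3j(4 6 6; -3 -1 4)² = 125/7293, sgn -1
4πI² = N·(3j₀)²·(3jₘ)² = 10500/34969
I = -1·√(0.300266/4π) = -0.15457815

-0.154578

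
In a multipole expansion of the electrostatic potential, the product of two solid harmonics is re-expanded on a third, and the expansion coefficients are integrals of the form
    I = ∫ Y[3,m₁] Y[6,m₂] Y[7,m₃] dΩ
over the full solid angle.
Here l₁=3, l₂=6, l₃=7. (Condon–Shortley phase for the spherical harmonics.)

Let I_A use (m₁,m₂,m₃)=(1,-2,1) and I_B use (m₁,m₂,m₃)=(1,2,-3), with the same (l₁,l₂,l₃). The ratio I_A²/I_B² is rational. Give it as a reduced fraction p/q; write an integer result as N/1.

Shared (l₁,l₂,l₃)=(3,6,7): N and (l;000)² cancel in I_A²/I_B².
A: Δ = 2!·4!·10!/17! = 1/2042040; Racah Σ t=0..2: t=0:+1/138240 t=1:−1/181440 t=2:+1/3870720 = 23/11612160; ⇒ 3j(3 6 7; 1 -2 1)² = 529/204204, sgn +1
B: Δ = 2!·4!·10!/17! = 1/2042040; Racah Σ t=0..2: t=0:+1/645120 t=1:−1/181440 t=2:+1/829440 = -1/362880; ⇒ 3j(3 6 7; 1 2 -3)² = 256/17017, sgn -1
I_A²/I_B² = (529/204204)/(256/17017) = 529/3072

529/3072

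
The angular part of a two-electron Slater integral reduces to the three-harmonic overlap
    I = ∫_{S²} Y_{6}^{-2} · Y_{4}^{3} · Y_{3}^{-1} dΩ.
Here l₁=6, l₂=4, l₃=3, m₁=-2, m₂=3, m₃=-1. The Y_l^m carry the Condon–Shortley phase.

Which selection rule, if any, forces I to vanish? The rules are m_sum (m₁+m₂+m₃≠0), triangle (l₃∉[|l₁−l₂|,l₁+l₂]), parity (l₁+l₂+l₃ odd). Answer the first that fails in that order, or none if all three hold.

azimuthal sum: -2 + 3 − 1 = 0  ✓
2 ≤ 3 ≤ 10 (triangle on l)  ✓
L = 6 + 4 + 3 = 13 (odd)  ✗

parity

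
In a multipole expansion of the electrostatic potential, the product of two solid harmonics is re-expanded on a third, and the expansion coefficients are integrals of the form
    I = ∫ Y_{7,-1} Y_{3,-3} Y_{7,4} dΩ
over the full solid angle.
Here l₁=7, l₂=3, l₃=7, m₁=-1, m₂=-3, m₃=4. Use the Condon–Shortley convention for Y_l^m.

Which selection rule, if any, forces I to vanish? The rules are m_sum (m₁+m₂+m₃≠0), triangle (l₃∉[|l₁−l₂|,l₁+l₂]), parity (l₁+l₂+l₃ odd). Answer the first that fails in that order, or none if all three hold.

m₁+m₂+m₃ = -1 − 3 + 4 = 0  ✓
triangle: |7−3|=4 ≤ l₃=7 ≤ 7+3=10  ✓
parity: l₁+l₂+l₃ = 17 is odd  ✗

parity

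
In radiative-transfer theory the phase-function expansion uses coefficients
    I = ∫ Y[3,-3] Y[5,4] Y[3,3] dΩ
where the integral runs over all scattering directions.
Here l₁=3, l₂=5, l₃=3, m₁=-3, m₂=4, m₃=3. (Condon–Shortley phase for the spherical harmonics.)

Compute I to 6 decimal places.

0.000000

Σmᵢ = 4 ≠ 0, so the φ-integral vanishes; I = 0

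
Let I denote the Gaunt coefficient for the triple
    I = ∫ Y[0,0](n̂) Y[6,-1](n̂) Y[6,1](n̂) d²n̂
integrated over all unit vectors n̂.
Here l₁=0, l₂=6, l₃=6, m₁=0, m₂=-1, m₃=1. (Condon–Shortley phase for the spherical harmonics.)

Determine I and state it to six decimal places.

Checks pass: Σm=0; 12 even; l₃=6∈[6,6].
(2·0+1)(2·6+1)(2·6+1) = 169
Δ: 0! 0! 12! / 13! → 1/13
sum: t=0:+1/518400 = 1/518400
3j²(0 6 6; 0 0 0) = Δ·Π!·Σ² = 1/13  (sign +1)
sum: t=0:+1/604800 = 1/604800
3j²(0 6 6; 0 -1 1) = Δ·Π!·Σ² = 1/13  (sign -1)
combine: 4πI² = 169·1/13·1/13 = 1/1
take √, sign -1: I = -0.28209479

-0.282095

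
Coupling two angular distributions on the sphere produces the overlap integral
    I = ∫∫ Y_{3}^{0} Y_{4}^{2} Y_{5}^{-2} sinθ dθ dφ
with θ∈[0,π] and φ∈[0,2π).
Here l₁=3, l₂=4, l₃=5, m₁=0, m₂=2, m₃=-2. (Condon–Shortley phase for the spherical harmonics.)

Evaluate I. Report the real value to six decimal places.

Checks pass: Σm=0; 12 even; l₃=5∈[1,7].
(2·3+1)(2·4+1)(2·5+1) = 693
Δ: 2! 4! 6! / 13! → 1/180180
sum: t=0:+1/576 t=1:−1/144 t=2:+1/576 = -1/288
3j²(3 4 5; 0 0 0) = Δ·Π!·Σ² = 20/1001  (sign +1)
sum: t=0:+1/8640 t=1:−1/480 t=2:+1/576 = -1/4320
3j²(3 4 5; 0 2 -2) = Δ·Π!·Σ² = 1/2145  (sign +1)
combine: 4πI² = 693·20/1001·1/2145 = 12/1859
take √, sign +1: I = 0.02266449

0.022664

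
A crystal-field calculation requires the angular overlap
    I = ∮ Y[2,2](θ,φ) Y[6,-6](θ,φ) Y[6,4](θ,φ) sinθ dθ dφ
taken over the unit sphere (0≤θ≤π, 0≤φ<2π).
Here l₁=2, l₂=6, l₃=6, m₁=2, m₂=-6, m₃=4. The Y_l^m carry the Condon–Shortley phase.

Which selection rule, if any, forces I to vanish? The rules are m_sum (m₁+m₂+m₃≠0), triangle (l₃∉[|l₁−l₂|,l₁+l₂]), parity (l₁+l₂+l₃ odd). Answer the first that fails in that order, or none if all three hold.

none

Σmᵢ = 0  ✓
l₃∈[|l₁−l₂|,l₁+l₂]=[4,8], have l₃=6  ✓
Σlᵢ = 14 ⇒ even  ✓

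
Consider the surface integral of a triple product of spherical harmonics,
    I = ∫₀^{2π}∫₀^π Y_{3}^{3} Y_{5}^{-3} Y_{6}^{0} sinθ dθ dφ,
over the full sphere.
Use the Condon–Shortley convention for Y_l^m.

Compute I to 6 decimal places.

m-sum 0 ✓  L=14 even ✓  2≤6≤8 ✓
Π(2lᵢ+1) = 7×11×13 = 1001
triangle coeff Δ(3,5,6) = 1/675675
Σ_t [0,2]: t=0:+1/8640 t=1:−1/2304 t=2:+1/8640 = -7/34560
(3j)²=7/429 [(3 5 6; 0 0 0)], sign=-1
Σ_t [0,0]: t=0:+1/69120 = 1/69120
(3j)²=4/429 [(3 5 6; 3 -3 0)], sign=+1
⇒ 4πI² = 196/1287
I = (-1)√(196/1287/(4π)) = -0.11008644

-0.110086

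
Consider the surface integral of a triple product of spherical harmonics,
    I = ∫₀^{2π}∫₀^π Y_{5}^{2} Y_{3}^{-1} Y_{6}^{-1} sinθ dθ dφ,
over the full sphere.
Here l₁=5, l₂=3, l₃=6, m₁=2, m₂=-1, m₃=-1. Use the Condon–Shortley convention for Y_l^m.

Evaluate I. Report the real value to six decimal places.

Checks pass: Σm=0; 14 even; l₃=6∈[2,8].
(2·5+1)(2·3+1)(2·6+1) = 1001
Δ: 2! 8! 4! / 15! → 1/675675
sum: t=0:+1/8640 t=1:−1/2304 t=2:+1/8640 = -7/34560
3j²(5 3 6; 0 0 0) = Δ·Π!·Σ² = 7/429  (sign -1)
sum: t=0:+1/5760 t=1:−1/8640 t=2:+1/241920 = 1/16128
3j²(5 3 6; 2 -1 -1) = Δ·Π!·Σ² = 5/1001  (sign -1)
combine: 4πI² = 1001·7/429·5/1001 = 35/429
take √, sign +1: I = 0.08057502

0.080575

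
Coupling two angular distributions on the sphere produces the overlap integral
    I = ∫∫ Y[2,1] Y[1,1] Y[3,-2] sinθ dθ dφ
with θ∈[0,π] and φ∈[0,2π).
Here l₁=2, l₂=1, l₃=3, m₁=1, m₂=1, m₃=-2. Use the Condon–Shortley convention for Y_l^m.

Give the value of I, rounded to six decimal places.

0.261169

Checks pass: Σm=0; 6 even; l₃=3∈[1,3].
(2·2+1)(2·1+1)(2·3+1) = 105
Δ: 0! 4! 2! / 7! → 1/105
sum: t=0:+1/4 = 1/4
3j²(2 1 3; 0 0 0) = Δ·Π!·Σ² = 3/35  (sign -1)
sum: t=0:+1/12 = 1/12
3j²(2 1 3; 1 1 -2) = Δ·Π!·Σ² = 2/21  (sign -1)
combine: 4πI² = 105·3/35·2/21 = 6/7
take √, sign +1: I = 0.26116903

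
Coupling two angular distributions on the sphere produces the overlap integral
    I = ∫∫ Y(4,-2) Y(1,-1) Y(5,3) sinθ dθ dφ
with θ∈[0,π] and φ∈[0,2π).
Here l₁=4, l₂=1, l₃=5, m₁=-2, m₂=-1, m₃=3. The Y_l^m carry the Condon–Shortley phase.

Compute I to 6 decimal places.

Rules hold: Σm=0, L=10 even, 3≤5≤5.
N = 9·3·11 = 297
Δ = 0!·8!·2!/11! = 1/495
Racah Σ t=0..0: t=0:+1/576 = 1/576
⇒ 3j(4 1 5; 0 0 0)² = 5/99, sgn -1
Racah Σ t=0..0: t=0:+1/2880 = 1/2880
⇒ 3j(4 1 5; -2 -1 3)² = 28/495, sgn +1
4πI² = N·(3j₀)²·(3jₘ)² = 28/33
I = -1·√(0.848485/4π) = -0.25984664

-0.259847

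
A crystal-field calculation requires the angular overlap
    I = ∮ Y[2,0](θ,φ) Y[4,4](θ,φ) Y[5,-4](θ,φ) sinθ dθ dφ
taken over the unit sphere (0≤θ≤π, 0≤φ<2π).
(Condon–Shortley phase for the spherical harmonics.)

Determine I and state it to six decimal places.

0.000000

l₁+l₂+l₃=11 is odd: 3j(l;000)=0 ⇒ I=0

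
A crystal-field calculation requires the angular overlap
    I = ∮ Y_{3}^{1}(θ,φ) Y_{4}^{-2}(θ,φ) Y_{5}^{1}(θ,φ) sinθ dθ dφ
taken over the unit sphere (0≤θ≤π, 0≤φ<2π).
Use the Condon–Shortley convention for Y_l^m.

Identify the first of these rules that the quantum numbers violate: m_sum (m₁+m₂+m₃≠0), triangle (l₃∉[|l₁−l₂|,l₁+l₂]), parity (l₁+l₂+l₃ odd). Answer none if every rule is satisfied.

none

Σmᵢ = 0  ✓
l₃∈[|l₁−l₂|,l₁+l₂]=[1,7], have l₃=5  ✓
Σlᵢ = 12 ⇒ even  ✓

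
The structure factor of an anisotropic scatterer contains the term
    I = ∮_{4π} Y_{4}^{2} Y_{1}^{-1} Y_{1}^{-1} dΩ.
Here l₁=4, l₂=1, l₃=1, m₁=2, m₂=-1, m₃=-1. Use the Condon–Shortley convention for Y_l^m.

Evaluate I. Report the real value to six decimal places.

0.000000

triangle: need 3≤l₃≤5, have 1; I=0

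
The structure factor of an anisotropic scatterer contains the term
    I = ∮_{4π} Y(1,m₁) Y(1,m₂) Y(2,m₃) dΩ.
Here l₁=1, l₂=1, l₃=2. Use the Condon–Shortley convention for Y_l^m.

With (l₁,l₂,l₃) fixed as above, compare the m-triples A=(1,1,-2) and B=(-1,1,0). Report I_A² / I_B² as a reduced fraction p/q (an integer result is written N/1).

6/1

l's match ⇒ only the (l;m) 3-j factors differ between A and B.
A: triangle coeff Δ(1,1,2) = 1/30; Σ_t [0,0]: t=0:+1/4 = 1/4; (3j)²=1/5 [(1 1 2; 1 1 -2)], sign=+1
B: triangle coeff Δ(1,1,2) = 1/30; Σ_t [0,0]: t=0:+1/4 = 1/4; (3j)²=1/30 [(1 1 2; -1 1 0)], sign=+1
I_A²/I_B² = (1/5)/(1/30) = 6/1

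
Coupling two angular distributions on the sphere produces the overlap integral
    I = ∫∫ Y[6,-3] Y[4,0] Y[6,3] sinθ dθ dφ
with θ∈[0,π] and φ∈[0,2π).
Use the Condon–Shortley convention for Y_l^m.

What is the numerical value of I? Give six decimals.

Checks pass: Σm=0; 16 even; l₃=6∈[2,10].
(2·6+1)(2·4+1)(2·6+1) = 1521
Δ: 4! 8! 4! / 17! → 1/15315300
sum: t=0:+1/829440 t=1:−1/25920 t=2:+1/9216 t=3:−1/25920 t=4:+1/829440 = 7/207360
3j²(6 4 6; 0 0 0) = Δ·Π!·Σ² = 28/2431  (sign +1)
sum: t=1:−1/1451520 t=2:+1/80640 t=3:−1/51840 t=4:+1/414720 = -1/193536
3j²(6 4 6; -3 0 3) = Δ·Π!·Σ² = 81/17017  (sign +1)
combine: 4πI² = 1521·28/2431·81/17017 = 2916/34969
take √, sign +1: I = 0.08146053

0.081461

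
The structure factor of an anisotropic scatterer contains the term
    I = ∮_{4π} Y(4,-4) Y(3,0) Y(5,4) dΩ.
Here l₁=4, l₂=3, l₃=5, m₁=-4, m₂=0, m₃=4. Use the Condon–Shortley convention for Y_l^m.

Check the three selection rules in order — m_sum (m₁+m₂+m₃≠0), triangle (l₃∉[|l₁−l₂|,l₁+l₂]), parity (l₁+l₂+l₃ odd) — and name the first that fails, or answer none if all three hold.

azimuthal sum: -4 + 0 + 4 = 0  ✓
1 ≤ 5 ≤ 7 (triangle on l)  ✓
L = 4 + 3 + 5 = 12 (even)  ✓

none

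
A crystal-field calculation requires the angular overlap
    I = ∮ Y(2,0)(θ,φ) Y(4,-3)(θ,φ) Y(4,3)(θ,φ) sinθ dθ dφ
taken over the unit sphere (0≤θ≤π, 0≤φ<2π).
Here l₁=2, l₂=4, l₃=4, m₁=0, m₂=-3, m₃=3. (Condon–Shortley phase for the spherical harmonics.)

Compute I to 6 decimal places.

m-sum 0 ✓  L=10 even ✓  2≤4≤6 ✓
Π(2lᵢ+1) = 5×9×9 = 405
triangle coeff Δ(2,4,4) = 1/13860
Σ_t [0,2]: t=0:+1/192 t=1:−1/36 t=2:+1/192 = -5/288
(3j)²=20/693 [(2 4 4; 0 0 0)], sign=-1
Σ_t [0,1]: t=0:+1/480 t=1:−1/720 = 1/1440
(3j)²=7/1980 [(2 4 4; 0 -3 3)], sign=-1
⇒ 4πI² = 5/121
I = (+1)√(5/121/(4π)) = 0.05734392

0.057344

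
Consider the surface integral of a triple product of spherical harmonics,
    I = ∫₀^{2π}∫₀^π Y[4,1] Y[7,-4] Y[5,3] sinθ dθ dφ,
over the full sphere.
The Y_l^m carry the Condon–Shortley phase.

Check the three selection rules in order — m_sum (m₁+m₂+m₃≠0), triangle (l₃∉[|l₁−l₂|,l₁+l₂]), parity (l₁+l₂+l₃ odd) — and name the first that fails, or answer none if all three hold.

m₁+m₂+m₃ = 1 − 4 + 3 = 0  ✓
triangle: |4−7|=3 ≤ l₃=5 ≤ 4+7=11  ✓
parity: l₁+l₂+l₃ = 16 is even  ✓

none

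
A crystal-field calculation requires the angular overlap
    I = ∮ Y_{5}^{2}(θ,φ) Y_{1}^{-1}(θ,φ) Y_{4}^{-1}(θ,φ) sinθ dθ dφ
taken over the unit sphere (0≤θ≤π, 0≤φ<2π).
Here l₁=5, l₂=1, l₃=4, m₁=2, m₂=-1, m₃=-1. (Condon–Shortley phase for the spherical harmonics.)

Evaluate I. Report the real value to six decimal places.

Checks pass: Σm=0; 10 even; l₃=4∈[4,6].
(2·5+1)(2·1+1)(2·4+1) = 297
Δ: 2! 8! 0! / 11! → 1/495
sum: t=1:−1/576 = -1/576
3j²(5 1 4; 0 0 0) = Δ·Π!·Σ² = 5/99  (sign -1)
sum: t=0:+1/1440 = 1/1440
3j²(5 1 4; 2 -1 -1) = Δ·Π!·Σ² = 7/165  (sign -1)
combine: 4πI² = 297·5/99·7/165 = 7/11
take √, sign +1: I = 0.22503380

0.225034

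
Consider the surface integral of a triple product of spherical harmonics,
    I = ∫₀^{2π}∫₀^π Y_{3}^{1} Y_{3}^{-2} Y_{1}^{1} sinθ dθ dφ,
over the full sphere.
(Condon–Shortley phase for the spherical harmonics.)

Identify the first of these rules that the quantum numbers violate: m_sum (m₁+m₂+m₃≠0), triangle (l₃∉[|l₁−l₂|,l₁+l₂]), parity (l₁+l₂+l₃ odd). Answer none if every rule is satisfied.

azimuthal sum: 1 − 2 + 1 = 0  ✓
0 ≤ 1 ≤ 6 (triangle on l)  ✓
L = 3 + 3 + 1 = 7 (odd)  ✗

parity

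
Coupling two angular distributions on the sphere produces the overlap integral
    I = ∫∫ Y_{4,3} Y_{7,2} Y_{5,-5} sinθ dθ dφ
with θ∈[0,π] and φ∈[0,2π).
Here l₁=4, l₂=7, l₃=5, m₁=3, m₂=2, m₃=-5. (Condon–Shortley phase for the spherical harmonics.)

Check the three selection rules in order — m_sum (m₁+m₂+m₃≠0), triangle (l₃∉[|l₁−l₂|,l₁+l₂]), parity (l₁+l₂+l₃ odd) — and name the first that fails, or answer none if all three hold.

azimuthal sum: 3 + 2 − 5 = 0  ✓
3 ≤ 5 ≤ 11 (triangle on l)  ✓
L = 4 + 7 + 5 = 16 (even)  ✓

none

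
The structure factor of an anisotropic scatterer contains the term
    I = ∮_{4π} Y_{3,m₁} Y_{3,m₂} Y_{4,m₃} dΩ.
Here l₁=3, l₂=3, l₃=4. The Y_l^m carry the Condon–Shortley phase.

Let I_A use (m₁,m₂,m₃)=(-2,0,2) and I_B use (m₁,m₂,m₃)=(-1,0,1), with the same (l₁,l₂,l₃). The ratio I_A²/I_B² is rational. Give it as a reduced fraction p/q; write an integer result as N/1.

1/5

Shared (l₁,l₂,l₃)=(3,3,4): N and (l;000)² cancel in I_A²/I_B².
A: Δ = 2!·4!·4!/11! = 1/34650; Racah Σ t=1..2: t=1:−1/96 t=2:+1/72 = 1/288; ⇒ 3j(3 3 4; -2 0 2)² = 1/462, sgn +1
B: Δ = 2!·4!·4!/11! = 1/34650; Racah Σ t=0..2: t=0:+1/288 t=1:−1/24 t=2:+1/48 = -5/288; ⇒ 3j(3 3 4; -1 0 1)² = 5/462, sgn +1
I_A²/I_B² = (1/462)/(5/462) = 1/5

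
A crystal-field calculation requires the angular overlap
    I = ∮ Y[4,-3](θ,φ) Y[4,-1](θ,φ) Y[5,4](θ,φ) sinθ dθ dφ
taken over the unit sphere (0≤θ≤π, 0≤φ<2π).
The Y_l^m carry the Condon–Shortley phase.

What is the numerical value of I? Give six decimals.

L=13 odd ⇒ parity kills the (l;000) factor ⇒ I = 0

0.000000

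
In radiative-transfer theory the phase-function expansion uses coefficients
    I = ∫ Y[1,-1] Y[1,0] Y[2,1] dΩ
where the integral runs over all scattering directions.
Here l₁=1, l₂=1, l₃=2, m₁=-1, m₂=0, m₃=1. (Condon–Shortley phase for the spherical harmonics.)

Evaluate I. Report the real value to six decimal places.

-0.218510

Rules hold: Σm=0, L=4 even, 0≤2≤2.
N = 3·3·5 = 45
Δ = 0!·2!·2!/5! = 1/30
Racah Σ t=0..0: t=0:+1/1 = 1/1
⇒ 3j(1 1 2; 0 0 0)² = 2/15, sgn +1
Racah Σ t=0..0: t=0:+1/2 = 1/2
⇒ 3j(1 1 2; -1 0 1)² = 1/10, sgn -1
4πI² = N·(3j₀)²·(3jₘ)² = 3/5
I = -1·√(0.6/4π) = -0.21850969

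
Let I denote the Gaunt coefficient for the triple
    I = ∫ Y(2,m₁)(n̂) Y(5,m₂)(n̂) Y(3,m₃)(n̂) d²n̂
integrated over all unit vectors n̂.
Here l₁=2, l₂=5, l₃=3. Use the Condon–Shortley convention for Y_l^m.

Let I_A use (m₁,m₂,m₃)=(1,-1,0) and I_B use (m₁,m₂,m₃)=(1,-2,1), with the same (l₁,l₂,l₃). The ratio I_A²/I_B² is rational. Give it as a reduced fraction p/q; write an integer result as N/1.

16/21

l's match ⇒ only the (l;m) 3-j factors differ between A and B.
A: triangle coeff Δ(2,5,3) = 1/2310; Σ_t [1,1]: t=1:−1/216 = -1/216; (3j)²=8/231 [(2 5 3; 1 -1 0)], sign=+1
B: triangle coeff Δ(2,5,3) = 1/2310; Σ_t [1,1]: t=1:−1/288 = -1/288; (3j)²=1/22 [(2 5 3; 1 -2 1)], sign=-1
I_A²/I_B² = (8/231)/(1/22) = 16/21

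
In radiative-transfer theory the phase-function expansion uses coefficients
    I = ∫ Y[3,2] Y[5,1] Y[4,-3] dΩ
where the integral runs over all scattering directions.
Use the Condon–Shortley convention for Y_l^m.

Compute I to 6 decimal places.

0.160929

Checks pass: Σm=0; 12 even; l₃=4∈[2,8].
(2·3+1)(2·5+1)(2·4+1) = 693
Δ: 4! 2! 6! / 13! → 1/180180
sum: t=1:−1/576 t=2:+1/144 t=3:−1/576 = 1/288
3j²(3 5 4; 0 0 0) = Δ·Π!·Σ² = 20/1001  (sign +1)
sum: t=0:+1/17280 t=1:−1/1440 = -11/17280
3j²(3 5 4; 2 1 -3) = Δ·Π!·Σ² = 11/468  (sign +1)
combine: 4πI² = 693·20/1001·11/468 = 55/169
take √, sign +1: I = 0.16092854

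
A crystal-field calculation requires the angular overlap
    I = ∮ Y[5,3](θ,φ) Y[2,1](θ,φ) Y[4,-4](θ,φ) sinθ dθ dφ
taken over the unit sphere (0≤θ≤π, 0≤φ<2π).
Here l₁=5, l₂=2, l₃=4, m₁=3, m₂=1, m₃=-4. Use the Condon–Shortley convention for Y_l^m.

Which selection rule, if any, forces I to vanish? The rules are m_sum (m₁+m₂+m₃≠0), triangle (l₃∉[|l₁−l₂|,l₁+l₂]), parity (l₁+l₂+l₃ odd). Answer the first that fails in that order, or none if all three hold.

m₁+m₂+m₃ = 3 + 1 − 4 = 0  ✓
triangle: |5−2|=3 ≤ l₃=4 ≤ 5+2=7  ✓
parity: l₁+l₂+l₃ = 11 is odd  ✗

parity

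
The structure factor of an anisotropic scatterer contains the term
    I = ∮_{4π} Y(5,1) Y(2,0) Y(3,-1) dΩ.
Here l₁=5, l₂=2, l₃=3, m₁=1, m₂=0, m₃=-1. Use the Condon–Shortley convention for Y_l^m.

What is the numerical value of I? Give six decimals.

-0.227318

Rules hold: Σm=0, L=10 even, 3≤3≤7.
N = 11·5·7 = 385
Δ = 4!·6!·0!/11! = 1/2310
Racah Σ t=2..2: t=2:+1/144 = 1/144
⇒ 3j(5 2 3; 0 0 0)² = 10/231, sgn -1
Racah Σ t=2..2: t=2:+1/192 = 1/192
⇒ 3j(5 2 3; 1 0 -1)² = 3/77, sgn +1
4πI² = N·(3j₀)²·(3jₘ)² = 50/77
I = -1·√(0.649351/4π) = -0.22731846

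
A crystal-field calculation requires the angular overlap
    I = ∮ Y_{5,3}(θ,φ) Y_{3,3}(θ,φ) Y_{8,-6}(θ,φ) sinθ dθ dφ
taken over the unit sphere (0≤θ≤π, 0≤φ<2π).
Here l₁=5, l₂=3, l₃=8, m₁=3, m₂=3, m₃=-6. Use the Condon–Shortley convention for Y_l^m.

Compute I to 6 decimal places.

Rules hold: Σm=0, L=16 even, 2≤8≤8.
N = 11·7·17 = 1309
Δ = 0!·10!·6!/17! = 1/136136
Racah Σ t=0..0: t=0:+1/518400 = 1/518400
⇒ 3j(5 3 8; 0 0 0)² = 56/2431, sgn +1
Racah Σ t=0..0: t=0:+1/58060800 = 1/58060800
⇒ 3j(5 3 8; 3 3 -6)² = 3/136, sgn +1
4πI² = N·(3j₀)²·(3jₘ)² = 147/221
I = +1·√(0.665158/4π) = 0.23006873

0.230069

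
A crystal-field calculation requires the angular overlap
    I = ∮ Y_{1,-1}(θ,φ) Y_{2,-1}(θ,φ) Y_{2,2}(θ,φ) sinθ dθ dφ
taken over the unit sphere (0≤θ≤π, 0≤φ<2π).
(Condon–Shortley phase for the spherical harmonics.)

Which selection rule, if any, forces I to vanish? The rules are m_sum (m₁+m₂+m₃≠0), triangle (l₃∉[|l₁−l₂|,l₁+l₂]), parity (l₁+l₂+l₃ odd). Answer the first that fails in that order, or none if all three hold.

parity

azimuthal sum: -1 − 1 + 2 = 0  ✓
1 ≤ 2 ≤ 3 (triangle on l)  ✓
L = 1 + 2 + 2 = 5 (odd)  ✗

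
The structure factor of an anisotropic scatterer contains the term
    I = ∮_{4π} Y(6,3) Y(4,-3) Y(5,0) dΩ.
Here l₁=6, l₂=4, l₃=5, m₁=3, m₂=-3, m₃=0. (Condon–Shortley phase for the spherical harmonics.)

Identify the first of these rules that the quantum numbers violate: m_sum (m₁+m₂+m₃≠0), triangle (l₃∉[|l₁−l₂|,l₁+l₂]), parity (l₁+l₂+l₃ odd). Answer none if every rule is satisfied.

m₁+m₂+m₃ = 3 − 3 + 0 = 0  ✓
triangle: |6−4|=2 ≤ l₃=5 ≤ 6+4=10  ✓
parity: l₁+l₂+l₃ = 15 is odd  ✗

parity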